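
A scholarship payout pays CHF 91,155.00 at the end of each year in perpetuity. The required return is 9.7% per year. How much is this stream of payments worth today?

CHF 939,742.27

Periodic rate r = 0.097 per year.
Level perpetuity: PV = PMT / r = 91,155 / (0.097) = CHF 939,742.27.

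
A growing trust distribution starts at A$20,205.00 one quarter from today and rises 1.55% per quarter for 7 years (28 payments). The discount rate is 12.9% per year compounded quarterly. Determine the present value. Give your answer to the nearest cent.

A$443,302.88

Periodic rate r = 0.129/4 per quarter; n is counted in quarters.
Growing ordinary annuity: PV = PMT₁ × [1 − ((1+g)/(1+r))^n] / (r − g) = 20,205 × [1 − ((1+0.0155)/(1+r))^28] / (r − 0.0155) = A$443,302.88.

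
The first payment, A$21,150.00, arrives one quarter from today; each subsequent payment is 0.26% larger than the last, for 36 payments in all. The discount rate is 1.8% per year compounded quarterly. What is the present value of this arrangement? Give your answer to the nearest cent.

Periodic rate r = 0.018/4 per quarter; n is counted in quarters.
Growing ordinary annuity: PV = PMT₁ × [1 − ((1+g)/(1+r))^n] / (r − g) = 21,150 × [1 − ((1+0.0026)/(1+r))^36] / (r − 0.0026) = A$733,428.38.

A$733,428.38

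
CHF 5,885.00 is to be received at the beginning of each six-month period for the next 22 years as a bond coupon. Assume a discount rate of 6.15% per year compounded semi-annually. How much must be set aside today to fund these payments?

CHF 145,230.67

This is an annuity due: 44 payments of CHF 5,885.00 at the beginning of each six-month period.
Periodic rate r = 0.0615/2 per half-year; n is counted in half-years.
PV = PMT × [(1 − (1+r)^−n)/r] × (1+r) = 5,885 × [1 − (1+r)^−44] / r × (1+r) = CHF 145,230.67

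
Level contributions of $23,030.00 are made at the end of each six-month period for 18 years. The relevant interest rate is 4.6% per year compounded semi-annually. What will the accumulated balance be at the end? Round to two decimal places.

$1,269,025.27

This is an ordinary annuity: 36 deposits of $23,030.00 at the end of each six-month period.
Periodic rate r = 0.046/2 per half-year; n is counted in half-years.
FV = PMT × [((1+r)^n − 1)/r] = 23,030 × [(1+r)^36 − 1] / r = $1,269,025.27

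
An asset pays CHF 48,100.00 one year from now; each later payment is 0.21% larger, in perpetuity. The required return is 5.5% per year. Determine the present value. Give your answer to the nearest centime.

Periodic rate r = 0.055 per year.
Growing perpetuity (Gordon): PV = PMT₁ / (r − g) = 48,100 / (r − 0.0021) = CHF 909,262.76.

CHF 909,262.76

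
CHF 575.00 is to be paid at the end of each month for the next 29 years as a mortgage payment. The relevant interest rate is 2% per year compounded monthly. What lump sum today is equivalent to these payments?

This is an ordinary annuity: 348 payments of CHF 575.00 at the end of each month.
Periodic rate r = 0.02/12 per month; n is counted in months.
PV = PMT × [(1 − (1+r)^−n)/r] = 575 × [1 − (1+r)^−348] / r = CHF 151,741.78

CHF 151,741.78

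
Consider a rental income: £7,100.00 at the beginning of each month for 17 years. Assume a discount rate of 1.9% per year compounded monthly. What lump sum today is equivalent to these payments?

£1,238,888.44

This is an annuity due: 204 payments of £7,100.00 at the beginning of each month.
Periodic rate r = 0.019/12 per month; n is counted in months.
PV = PMT × [(1 − (1+r)^−n)/r] × (1+r) = 7,100 × [1 − (1+r)^−204] / r × (1+r) = £1,238,888.44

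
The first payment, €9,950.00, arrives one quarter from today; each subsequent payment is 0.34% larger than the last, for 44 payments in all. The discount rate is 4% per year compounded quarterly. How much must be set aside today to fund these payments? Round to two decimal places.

Periodic rate r = 0.04/4 per quarter; n is counted in quarters.
Growing ordinary annuity: PV = PMT₁ × [1 − ((1+g)/(1+r))^n] / (r − g) = 9,950 × [1 − ((1+0.0034)/(1+r))^44] / (r − 0.0034) = €377,782.57.

€377,782.57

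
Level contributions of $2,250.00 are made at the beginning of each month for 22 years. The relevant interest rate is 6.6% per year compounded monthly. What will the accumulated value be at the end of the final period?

This is an annuity due: 264 deposits of $2,250.00 at the beginning of each month.
Periodic rate r = 0.066/12 per month; n is counted in months.
FV = PMT × [((1+r)^n − 1)/r] × (1+r) = 2,250 × [(1+r)^264 − 1] / r × (1+r) = $1,338,786.58

$1,338,786.58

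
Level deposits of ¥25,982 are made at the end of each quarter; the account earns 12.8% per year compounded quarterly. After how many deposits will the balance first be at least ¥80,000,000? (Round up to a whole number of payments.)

Periodic rate r = 0.128/4 per quarter; n is counted in quarters.
Ordinary annuity FV: 80,000,000 = 25,982 × [((1+r)^n − 1)/r].
(1+r)^n = 1 + 80,000,000 × r / 25,982, so n = ln(1 + 80,000,000·r/25,982) / ln(1+r) = 146.05.
Round up to a whole number of payments: n = 147.

147 payments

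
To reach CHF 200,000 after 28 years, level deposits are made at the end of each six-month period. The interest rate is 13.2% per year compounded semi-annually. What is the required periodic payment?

CHF 378.84

Level ordinary annuity; solve FV = PMT × [((1+r)^n − 1)/r] for PMT.
Periodic rate r = 0.132/2 per half-year; n is counted in half-years.
With n = 56: PMT = 200,000 / ([((1+r)^n − 1)/r]) = CHF 378.84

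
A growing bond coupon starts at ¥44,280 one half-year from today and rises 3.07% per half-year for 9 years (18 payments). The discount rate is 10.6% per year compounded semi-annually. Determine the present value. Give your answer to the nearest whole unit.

¥634,906

Periodic rate r = 0.106/2 per half-year; n is counted in half-years.
Growing ordinary annuity: PV = PMT₁ × [1 − ((1+g)/(1+r))^n] / (r − g) = 44,280 × [1 − ((1+0.0307)/(1+r))^18] / (r − 0.0307) = ¥634,906.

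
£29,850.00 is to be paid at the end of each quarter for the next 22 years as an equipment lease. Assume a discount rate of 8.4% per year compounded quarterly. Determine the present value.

This is an ordinary annuity: 88 payments of £29,850.00 at the end of each quarter.
Periodic rate r = 0.084/4 per quarter; n is counted in quarters.
PV = PMT × [(1 − (1+r)^−n)/r] = 29,850 × [1 − (1+r)^−88] / r = £1,193,152.84

£1,193,152.84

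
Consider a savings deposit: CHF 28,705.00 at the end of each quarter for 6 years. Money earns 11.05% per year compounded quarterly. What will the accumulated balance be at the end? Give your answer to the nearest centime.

CHF 959,326.66

This is an ordinary annuity: 24 deposits of CHF 28,705.00 at the end of each quarter.
Periodic rate r = 0.1105/4 per quarter; n is counted in quarters.
FV = PMT × [((1+r)^n − 1)/r] = 28,705 × [(1+r)^24 − 1] / r = CHF 959,326.66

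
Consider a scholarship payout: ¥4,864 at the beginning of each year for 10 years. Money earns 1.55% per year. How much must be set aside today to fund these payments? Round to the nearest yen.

¥45,432

This is an annuity due: 10 payments of ¥4,864 at the beginning of each year.
Periodic rate r = 0.0155 per year.
PV = PMT × [(1 − (1+r)^−n)/r] × (1+r) = 4,864 × [1 − (1+r)^−10] / r × (1+r) = ¥45,432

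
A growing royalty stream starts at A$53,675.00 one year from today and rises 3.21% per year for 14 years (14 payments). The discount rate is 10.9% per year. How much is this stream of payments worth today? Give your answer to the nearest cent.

A$442,767.77

Periodic rate r = 0.109 per year.
Growing ordinary annuity: PV = PMT₁ × [1 − ((1+g)/(1+r))^n] / (r − g) = 53,675 × [1 − ((1+0.0321)/(1+r))^14] / (r − 0.0321) = A$442,767.77.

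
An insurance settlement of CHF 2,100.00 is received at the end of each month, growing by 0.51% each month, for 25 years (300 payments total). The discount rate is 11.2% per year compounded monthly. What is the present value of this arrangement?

Periodic rate r = 0.112/12 per month; n is counted in months.
Growing ordinary annuity: PV = PMT₁ × [1 − ((1+g)/(1+r))^n] / (r − g) = 2,100 × [1 − ((1+0.0051)/(1+r))^300] / (r − 0.0051) = CHF 355,479.64.

CHF 355,479.64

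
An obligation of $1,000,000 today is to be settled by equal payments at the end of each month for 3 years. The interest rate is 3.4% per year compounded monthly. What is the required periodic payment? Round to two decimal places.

$29,257.82

Level ordinary annuity; solve PV = PMT × [(1 − (1+r)^−n)/r] for PMT.
Periodic rate r = 0.034/12 per month; n is counted in months.
With n = 36: PMT = 1,000,000 / ([(1 − (1+r)^−n)/r]) = $29,257.82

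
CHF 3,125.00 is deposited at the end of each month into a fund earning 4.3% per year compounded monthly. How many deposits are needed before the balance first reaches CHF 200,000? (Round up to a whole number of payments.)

58 payments

Periodic rate r = 0.043/12 per month; n is counted in months.
Ordinary annuity FV: 200,000 = 3,125 × [((1+r)^n − 1)/r].
(1+r)^n = 1 + 200,000 × r / 3,125, so n = ln(1 + 200,000·r/3,125) / ln(1+r) = 57.72.
Round up to a whole number of payments: n = 58.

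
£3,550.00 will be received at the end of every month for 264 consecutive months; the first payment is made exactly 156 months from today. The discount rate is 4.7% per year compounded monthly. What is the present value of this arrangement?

Ordinary annuity of 264 payments, first payment at period 156.
Periodic rate r = 0.047/12 per month; n is counted in months.
The ordinary-annuity PV formula values the stream one period before the first payment (period 155); discount that back 155 periods:
PV₀ = 3,550 × [1 − (1+r)^−264] / r × (1+r)^−155 = £318,314.81

£318,314.81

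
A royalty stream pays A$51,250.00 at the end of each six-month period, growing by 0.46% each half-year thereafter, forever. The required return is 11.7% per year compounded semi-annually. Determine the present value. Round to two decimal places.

Periodic rate r = 0.117/2 per half-year.
Growing perpetuity (Gordon): PV = PMT₁ / (r − g) = 51,250 / (r − 0.0046) = A$950,834.88.

A$950,834.88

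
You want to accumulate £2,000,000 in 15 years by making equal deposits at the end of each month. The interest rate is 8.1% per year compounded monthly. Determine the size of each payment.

Level ordinary annuity; solve FV = PMT × [((1+r)^n − 1)/r] for PMT.
Periodic rate r = 0.081/12 per month; n is counted in months.
With n = 180: PMT = 2,000,000 / ([((1+r)^n − 1)/r]) = £5,728.68

£5,728.68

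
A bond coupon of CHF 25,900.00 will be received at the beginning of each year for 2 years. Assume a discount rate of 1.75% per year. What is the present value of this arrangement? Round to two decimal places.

CHF 51,354.55

This is an annuity due: 2 payments of CHF 25,900.00 at the beginning of each year.
Periodic rate r = 0.0175 per year.
PV = PMT × [(1 − (1+r)^−n)/r] × (1+r) = 25,900 × [1 − (1+r)^−2] / r × (1+r) = CHF 51,354.55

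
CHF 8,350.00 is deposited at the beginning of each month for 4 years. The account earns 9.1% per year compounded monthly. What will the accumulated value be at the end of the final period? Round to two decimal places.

This is an annuity due: 48 deposits of CHF 8,350.00 at the beginning of each month.
Periodic rate r = 0.091/12 per month; n is counted in months.
FV = PMT × [((1+r)^n − 1)/r] × (1+r) = 8,350 × [(1+r)^48 − 1] / r × (1+r) = CHF 484,939.44

CHF 484,939.44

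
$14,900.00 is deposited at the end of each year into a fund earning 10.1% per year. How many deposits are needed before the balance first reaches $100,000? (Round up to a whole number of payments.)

Periodic rate r = 0.101 per year.
Ordinary annuity FV: 100,000 = 14,900 × [((1+r)^n − 1)/r].
(1+r)^n = 1 + 100,000 × r / 14,900, so n = ln(1 + 100,000·r/14,900) / ln(1+r) = 5.38.
Round up to a whole number of payments: n = 6.

6 payments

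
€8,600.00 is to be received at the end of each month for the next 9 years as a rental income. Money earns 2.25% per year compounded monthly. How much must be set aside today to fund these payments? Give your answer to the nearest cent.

€840,087.69

This is an ordinary annuity: 108 payments of €8,600.00 at the end of each month.
Periodic rate r = 0.0225/12 per month; n is counted in months.
PV = PMT × [(1 − (1+r)^−n)/r] = 8,600 × [1 − (1+r)^−108] / r = €840,087.69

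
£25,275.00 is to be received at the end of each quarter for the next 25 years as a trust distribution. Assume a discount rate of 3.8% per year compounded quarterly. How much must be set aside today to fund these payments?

This is an ordinary annuity: 100 payments of £25,275.00 at the end of each quarter.
Periodic rate r = 0.038/4 per quarter; n is counted in quarters.
PV = PMT × [(1 − (1+r)^−n)/r] = 25,275 × [1 − (1+r)^−100] / r = £1,626,967.42

£1,626,967.42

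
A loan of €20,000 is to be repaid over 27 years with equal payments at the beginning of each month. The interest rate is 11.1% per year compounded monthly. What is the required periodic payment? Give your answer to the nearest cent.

€193.08

Level annuity due; solve PV = PMT × [(1 − (1+r)^−n)/r] × (1+r) for PMT.
Periodic rate r = 0.111/12 per month; n is counted in months.
With n = 324: PMT = 20,000 / ([(1 − (1+r)^−n)/r] × (1+r)) = €193.08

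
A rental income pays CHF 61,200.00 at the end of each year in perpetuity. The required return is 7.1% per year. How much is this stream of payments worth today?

CHF 861,971.83

Periodic rate r = 0.071 per year.
Level perpetuity: PV = PMT / r = 61,200 / (0.071) = CHF 861,971.83.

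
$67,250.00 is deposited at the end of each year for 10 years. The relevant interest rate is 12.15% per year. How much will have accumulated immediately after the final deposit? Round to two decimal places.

This is an ordinary annuity: 10 deposits of $67,250.00 at the end of each year.
Periodic rate r = 0.1215 per year.
FV = PMT × [((1+r)^n − 1)/r] = 67,250 × [(1+r)^10 − 1] / r = $1,188,745.30

$1,188,745.30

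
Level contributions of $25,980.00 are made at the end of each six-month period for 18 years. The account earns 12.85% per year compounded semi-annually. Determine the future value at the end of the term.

This is an ordinary annuity: 36 deposits of $25,980.00 at the end of each six-month period.
Periodic rate r = 0.1285/2 per half-year; n is counted in half-years.
FV = PMT × [((1+r)^n − 1)/r] = 25,980 × [(1+r)^36 − 1] / r = $3,400,493.72

$3,400,493.72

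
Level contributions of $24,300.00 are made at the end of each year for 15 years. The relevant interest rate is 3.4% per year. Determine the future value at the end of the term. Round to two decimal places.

$465,439.30

This is an ordinary annuity: 15 deposits of $24,300.00 at the end of each year.
Periodic rate r = 0.034 per year.
FV = PMT × [((1+r)^n − 1)/r] = 24,300 × [(1+r)^15 − 1] / r = $465,439.30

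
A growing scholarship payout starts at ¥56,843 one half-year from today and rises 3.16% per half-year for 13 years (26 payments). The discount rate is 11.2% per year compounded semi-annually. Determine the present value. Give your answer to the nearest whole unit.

Periodic rate r = 0.112/2 per half-year; n is counted in half-years.
Growing ordinary annuity: PV = PMT₁ × [1 − ((1+g)/(1+r))^n] / (r − g) = 56,843 × [1 − ((1+0.0316)/(1+r))^26] / (r − 0.0316) = ¥1,061,045.

¥1,061,045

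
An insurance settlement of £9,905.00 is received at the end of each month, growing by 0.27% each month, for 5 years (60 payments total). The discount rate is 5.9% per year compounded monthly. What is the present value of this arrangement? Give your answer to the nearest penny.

Periodic rate r = 0.059/12 per month; n is counted in months.
Growing ordinary annuity: PV = PMT₁ × [1 − ((1+g)/(1+r))^n] / (r − g) = 9,905 × [1 − ((1+0.0027)/(1+r))^60] / (r − 0.0027) = £554,500.20.

£554,500.20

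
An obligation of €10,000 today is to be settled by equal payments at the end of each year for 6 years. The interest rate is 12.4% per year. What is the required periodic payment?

Level ordinary annuity; solve PV = PMT × [(1 − (1+r)^−n)/r] for PMT.
Periodic rate r = 0.124 per year.
With n = 6: PMT = 10,000 / ([(1 − (1+r)^−n)/r]) = €2,459.87

€2,459.87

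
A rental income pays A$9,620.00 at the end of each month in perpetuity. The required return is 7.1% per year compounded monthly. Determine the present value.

Periodic rate r = 0.071/12 per month.
Level perpetuity: PV = PMT / r = 9,620 / (0.071/12) = A$1,625,915.49.

A$1,625,915.49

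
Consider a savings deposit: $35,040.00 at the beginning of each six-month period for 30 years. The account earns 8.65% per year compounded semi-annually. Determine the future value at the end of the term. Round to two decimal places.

This is an annuity due: 60 deposits of $35,040.00 at the beginning of each six-month period.
Periodic rate r = 0.0865/2 per half-year; n is counted in half-years.
FV = PMT × [((1+r)^n − 1)/r] × (1+r) = 35,040 × [(1+r)^60 − 1] / r × (1+r) = $9,876,642.89

$9,876,642.89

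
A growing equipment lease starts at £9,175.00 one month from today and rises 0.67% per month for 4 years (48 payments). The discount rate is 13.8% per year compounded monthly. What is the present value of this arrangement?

£390,190.97

Periodic rate r = 0.138/12 per month; n is counted in months.
Growing ordinary annuity: PV = PMT₁ × [1 − ((1+g)/(1+r))^n] / (r − g) = 9,175 × [1 − ((1+0.0067)/(1+r))^48] / (r − 0.0067) = £390,190.97.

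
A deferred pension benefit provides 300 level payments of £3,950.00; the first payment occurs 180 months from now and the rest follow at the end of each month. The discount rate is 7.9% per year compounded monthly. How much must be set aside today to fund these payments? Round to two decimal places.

£159,484.16

Ordinary annuity of 300 payments, first payment at period 180.
Periodic rate r = 0.079/12 per month; n is counted in months.
The ordinary-annuity PV formula values the stream one period before the first payment (period 179); discount that back 179 periods:
PV₀ = 3,950 × [1 − (1+r)^−300] / r × (1+r)^−179 = £159,484.16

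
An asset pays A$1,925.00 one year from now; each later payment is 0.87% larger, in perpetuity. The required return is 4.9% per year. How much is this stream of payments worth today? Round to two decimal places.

Periodic rate r = 0.049 per year.
Growing perpetuity (Gordon): PV = PMT₁ / (r − g) = 1,925 / (r − 0.0087) = A$47,766.75.

A$47,766.75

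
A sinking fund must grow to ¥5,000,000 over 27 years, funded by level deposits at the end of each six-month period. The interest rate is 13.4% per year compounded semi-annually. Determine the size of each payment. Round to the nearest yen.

¥10,410

Level ordinary annuity; solve FV = PMT × [((1+r)^n − 1)/r] for PMT.
Periodic rate r = 0.134/2 per half-year; n is counted in half-years.
With n = 54: PMT = 5,000,000 / ([((1+r)^n − 1)/r]) = ¥10,410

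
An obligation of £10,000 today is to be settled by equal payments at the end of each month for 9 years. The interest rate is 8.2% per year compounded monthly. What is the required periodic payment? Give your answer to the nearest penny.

Level ordinary annuity; solve PV = PMT × [(1 − (1+r)^−n)/r] for PMT.
Periodic rate r = 0.082/12 per month; n is counted in months.
With n = 108: PMT = 10,000 / ([(1 − (1+r)^−n)/r]) = £131.23

£131.23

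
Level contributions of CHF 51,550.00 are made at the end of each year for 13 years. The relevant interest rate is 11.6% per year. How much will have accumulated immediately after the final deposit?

This is an ordinary annuity: 13 deposits of CHF 51,550.00 at the end of each year.
Periodic rate r = 0.116 per year.
FV = PMT × [((1+r)^n − 1)/r] = 51,550 × [(1+r)^13 − 1] / r = CHF 1,406,598.30

CHF 1,406,598.30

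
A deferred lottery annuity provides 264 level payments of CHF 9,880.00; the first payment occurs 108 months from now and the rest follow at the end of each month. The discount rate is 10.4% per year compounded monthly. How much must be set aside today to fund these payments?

Ordinary annuity of 264 payments, first payment at period 108.
Periodic rate r = 0.104/12 per month; n is counted in months.
The ordinary-annuity PV formula values the stream one period before the first payment (period 107); discount that back 107 periods:
PV₀ = 9,880 × [1 − (1+r)^−264] / r × (1+r)^−107 = CHF 406,397.58

CHF 406,397.58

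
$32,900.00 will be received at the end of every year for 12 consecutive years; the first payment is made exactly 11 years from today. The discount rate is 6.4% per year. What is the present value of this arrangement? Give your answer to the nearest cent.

$145,128.51

Ordinary annuity of 12 payments, first payment at period 11.
Periodic rate r = 0.064 per year.
The ordinary-annuity PV formula values the stream one period before the first payment (period 10); discount that back 10 periods:
PV₀ = 32,900 × [1 − (1+r)^−12] / r × (1+r)^−10 = $145,128.51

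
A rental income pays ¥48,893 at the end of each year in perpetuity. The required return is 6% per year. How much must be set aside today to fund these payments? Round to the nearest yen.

¥814,883

Periodic rate r = 0.06 per year.
Level perpetuity: PV = PMT / r = 48,893 / (0.06) = ¥814,883.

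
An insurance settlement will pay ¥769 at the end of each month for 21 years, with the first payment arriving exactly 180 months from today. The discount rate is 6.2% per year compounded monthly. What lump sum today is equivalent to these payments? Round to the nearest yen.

¥43,022

Ordinary annuity of 252 payments, first payment at period 180.
Periodic rate r = 0.062/12 per month; n is counted in months.
The ordinary-annuity PV formula values the stream one period before the first payment (period 179); discount that back 179 periods:
PV₀ = 769 × [1 − (1+r)^−252] / r × (1+r)^−179 = ¥43,022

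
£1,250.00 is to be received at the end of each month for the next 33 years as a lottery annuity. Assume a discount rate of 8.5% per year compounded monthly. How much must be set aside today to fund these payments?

£165,686.82

This is an ordinary annuity: 396 payments of £1,250.00 at the end of each month.
Periodic rate r = 0.085/12 per month; n is counted in months.
PV = PMT × [(1 − (1+r)^−n)/r] = 1,250 × [1 − (1+r)^−396] / r = £165,686.82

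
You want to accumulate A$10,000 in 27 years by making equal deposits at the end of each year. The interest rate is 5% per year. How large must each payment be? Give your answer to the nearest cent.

Level ordinary annuity; solve FV = PMT × [((1+r)^n − 1)/r] for PMT.
Periodic rate r = 0.05 per year.
With n = 27: PMT = 10,000 / ([((1+r)^n − 1)/r]) = A$182.92

A$182.92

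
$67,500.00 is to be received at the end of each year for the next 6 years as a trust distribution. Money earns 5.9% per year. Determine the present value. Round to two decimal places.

$332,964.81

This is an ordinary annuity: 6 payments of $67,500.00 at the end of each year.
Periodic rate r = 0.059 per year.
PV = PMT × [(1 − (1+r)^−n)/r] = 67,500 × [1 − (1+r)^−6] / r = $332,964.81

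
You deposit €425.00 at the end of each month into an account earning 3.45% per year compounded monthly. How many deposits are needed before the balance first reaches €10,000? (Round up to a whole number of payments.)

Periodic rate r = 0.0345/12 per month; n is counted in months.
Ordinary annuity FV: 10,000 = 425 × [((1+r)^n − 1)/r].
(1+r)^n = 1 + 10,000 × r / 425, so n = ln(1 + 10,000·r/425) / ln(1+r) = 22.80.
Round up to a whole number of payments: n = 23.

23 payments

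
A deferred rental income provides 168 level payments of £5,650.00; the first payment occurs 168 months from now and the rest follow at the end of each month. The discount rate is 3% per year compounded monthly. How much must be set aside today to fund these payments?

£510,287.78

Ordinary annuity of 168 payments, first payment at period 168.
Periodic rate r = 0.03/12 per month; n is counted in months.
The ordinary-annuity PV formula values the stream one period before the first payment (period 167); discount that back 167 periods:
PV₀ = 5,650 × [1 − (1+r)^−168] / r × (1+r)^−167 = £510,287.78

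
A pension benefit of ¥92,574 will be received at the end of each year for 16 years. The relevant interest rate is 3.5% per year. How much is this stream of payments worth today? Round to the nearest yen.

This is an ordinary annuity: 16 payments of ¥92,574 at the end of each year.
Periodic rate r = 0.035 per year.
PV = PMT × [(1 − (1+r)^−n)/r] = 92,574 × [1 − (1+r)^−16] / r = ¥1,119,601

¥1,119,601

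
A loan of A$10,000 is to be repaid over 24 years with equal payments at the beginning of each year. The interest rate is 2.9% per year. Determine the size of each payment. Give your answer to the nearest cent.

Level annuity due; solve PV = PMT × [(1 − (1+r)^−n)/r] × (1+r) for PMT.
Periodic rate r = 0.029 per year.
With n = 24: PMT = 10,000 / ([(1 − (1+r)^−n)/r] × (1+r)) = A$567.67

A$567.67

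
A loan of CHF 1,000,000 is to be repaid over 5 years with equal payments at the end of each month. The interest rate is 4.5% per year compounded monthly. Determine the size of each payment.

Level ordinary annuity; solve PV = PMT × [(1 − (1+r)^−n)/r] for PMT.
Periodic rate r = 0.045/12 per month; n is counted in months.
With n = 60: PMT = 1,000,000 / ([(1 − (1+r)^−n)/r]) = CHF 18,643.02

CHF 18,643.02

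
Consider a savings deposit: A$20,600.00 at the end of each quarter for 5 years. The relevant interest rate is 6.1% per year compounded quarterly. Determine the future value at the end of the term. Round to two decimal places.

This is an ordinary annuity: 20 deposits of A$20,600.00 at the end of each quarter.
Periodic rate r = 0.061/4 per quarter; n is counted in quarters.
FV = PMT × [((1+r)^n − 1)/r] = 20,600 × [(1+r)^20 − 1] / r = A$477,521.92

A$477,521.92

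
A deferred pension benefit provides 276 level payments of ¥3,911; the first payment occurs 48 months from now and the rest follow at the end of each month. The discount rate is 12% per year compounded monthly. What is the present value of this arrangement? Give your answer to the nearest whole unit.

¥229,289

Ordinary annuity of 276 payments, first payment at period 48.
Periodic rate r = 0.12/12 per month; n is counted in months.
The ordinary-annuity PV formula values the stream one period before the first payment (period 47); discount that back 47 periods:
PV₀ = 3,911 × [1 − (1+r)^−276] / r × (1+r)^−47 = ¥229,289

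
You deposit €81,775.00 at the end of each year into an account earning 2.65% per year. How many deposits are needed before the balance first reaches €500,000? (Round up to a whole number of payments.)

6 payments

Periodic rate r = 0.0265 per year.
Ordinary annuity FV: 500,000 = 81,775 × [((1+r)^n − 1)/r].
(1+r)^n = 1 + 500,000 × r / 81,775, so n = ln(1 + 500,000·r/81,775) / ln(1+r) = 5.74.
Round up to a whole number of payments: n = 6.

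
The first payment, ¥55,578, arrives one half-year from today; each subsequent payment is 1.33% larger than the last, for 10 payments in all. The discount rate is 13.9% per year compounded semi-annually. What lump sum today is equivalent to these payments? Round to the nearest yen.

¥412,512

Periodic rate r = 0.139/2 per half-year; n is counted in half-years.
Growing ordinary annuity: PV = PMT₁ × [1 − ((1+g)/(1+r))^n] / (r − g) = 55,578 × [1 − ((1+0.0133)/(1+r))^10] / (r − 0.0133) = ¥412,512.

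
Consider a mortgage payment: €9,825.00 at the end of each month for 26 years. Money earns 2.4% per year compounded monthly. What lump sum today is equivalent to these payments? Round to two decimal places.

This is an ordinary annuity: 312 payments of €9,825.00 at the end of each month.
Periodic rate r = 0.024/12 per month; n is counted in months.
PV = PMT × [(1 − (1+r)^−n)/r] = 9,825 × [1 − (1+r)^−312] / r = €2,278,756.69

€2,278,756.69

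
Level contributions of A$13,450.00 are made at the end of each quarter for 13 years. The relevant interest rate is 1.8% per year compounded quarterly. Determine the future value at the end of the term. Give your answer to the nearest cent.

A$786,022.03

This is an ordinary annuity: 52 deposits of A$13,450.00 at the end of each quarter.
Periodic rate r = 0.018/4 per quarter; n is counted in quarters.
FV = PMT × [((1+r)^n − 1)/r] = 13,450 × [(1+r)^52 − 1] / r = A$786,022.03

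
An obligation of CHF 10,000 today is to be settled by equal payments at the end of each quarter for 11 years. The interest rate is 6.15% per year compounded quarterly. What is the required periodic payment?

CHF 314.43

Level ordinary annuity; solve PV = PMT × [(1 − (1+r)^−n)/r] for PMT.
Periodic rate r = 0.0615/4 per quarter; n is counted in quarters.
With n = 44: PMT = 10,000 / ([(1 − (1+r)^−n)/r]) = CHF 314.43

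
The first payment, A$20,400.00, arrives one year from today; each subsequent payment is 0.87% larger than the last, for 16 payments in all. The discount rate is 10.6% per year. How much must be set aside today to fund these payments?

Periodic rate r = 0.106 per year.
Growing ordinary annuity: PV = PMT₁ × [1 − ((1+g)/(1+r))^n] / (r − g) = 20,400 × [1 − ((1+0.0087)/(1+r))^16] / (r − 0.0087) = A$161,618.12.

A$161,618.12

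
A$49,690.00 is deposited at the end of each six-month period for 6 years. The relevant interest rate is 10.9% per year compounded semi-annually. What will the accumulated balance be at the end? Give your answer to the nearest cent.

A$811,837.11

This is an ordinary annuity: 12 deposits of A$49,690.00 at the end of each six-month period.
Periodic rate r = 0.109/2 per half-year; n is counted in half-years.
FV = PMT × [((1+r)^n − 1)/r] = 49,690 × [(1+r)^12 − 1] / r = A$811,837.11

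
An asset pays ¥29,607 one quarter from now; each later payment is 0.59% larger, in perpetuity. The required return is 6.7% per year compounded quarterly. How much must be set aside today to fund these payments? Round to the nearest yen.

Periodic rate r = 0.067/4 per quarter.
Growing perpetuity (Gordon): PV = PMT₁ / (r − g) = 29,607 / (r − 0.0059) = ¥2,728,756.

¥2,728,756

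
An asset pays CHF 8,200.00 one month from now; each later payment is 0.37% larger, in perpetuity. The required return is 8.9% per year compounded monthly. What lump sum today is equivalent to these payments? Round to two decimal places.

CHF 2,206,278.03

Periodic rate r = 0.089/12 per month.
Growing perpetuity (Gordon): PV = PMT₁ / (r − g) = 8,200 / (r − 0.0037) = CHF 2,206,278.03.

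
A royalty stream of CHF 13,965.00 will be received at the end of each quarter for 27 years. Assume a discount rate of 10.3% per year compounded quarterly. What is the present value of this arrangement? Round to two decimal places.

CHF 507,514.09

This is an ordinary annuity: 108 payments of CHF 13,965.00 at the end of each quarter.
Periodic rate r = 0.103/4 per quarter; n is counted in quarters.
PV = PMT × [(1 − (1+r)^−n)/r] = 13,965 × [1 − (1+r)^−108] / r = CHF 507,514.09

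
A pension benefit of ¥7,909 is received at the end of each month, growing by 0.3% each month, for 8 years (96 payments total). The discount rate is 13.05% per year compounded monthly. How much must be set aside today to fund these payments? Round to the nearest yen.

Periodic rate r = 0.1305/12 per month; n is counted in months.
Growing ordinary annuity: PV = PMT₁ × [1 − ((1+g)/(1+r))^n] / (r − g) = 7,909 × [1 − ((1+0.003)/(1+r))^96] / (r − 0.003) = ¥530,289.

¥530,289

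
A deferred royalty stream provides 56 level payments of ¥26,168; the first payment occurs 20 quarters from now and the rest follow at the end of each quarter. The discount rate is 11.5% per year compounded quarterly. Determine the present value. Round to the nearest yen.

Ordinary annuity of 56 payments, first payment at period 20.
Periodic rate r = 0.115/4 per quarter; n is counted in quarters.
The ordinary-annuity PV formula values the stream one period before the first payment (period 19); discount that back 19 periods:
PV₀ = 26,168 × [1 − (1+r)^−56] / r × (1+r)^−19 = ¥422,569

¥422,569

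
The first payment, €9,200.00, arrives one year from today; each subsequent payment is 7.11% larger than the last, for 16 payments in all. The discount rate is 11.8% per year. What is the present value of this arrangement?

€97,346.24

Periodic rate r = 0.118 per year.
Growing ordinary annuity: PV = PMT₁ × [1 − ((1+g)/(1+r))^n] / (r − g) = 9,200 × [1 − ((1+0.0711)/(1+r))^16] / (r − 0.0711) = €97,346.24.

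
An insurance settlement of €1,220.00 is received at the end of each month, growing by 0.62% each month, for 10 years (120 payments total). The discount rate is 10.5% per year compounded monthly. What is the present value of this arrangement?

€125,320.18

Periodic rate r = 0.105/12 per month; n is counted in months.
Growing ordinary annuity: PV = PMT₁ × [1 − ((1+g)/(1+r))^n] / (r − g) = 1,220 × [1 − ((1+0.0062)/(1+r))^120] / (r − 0.0062) = €125,320.18.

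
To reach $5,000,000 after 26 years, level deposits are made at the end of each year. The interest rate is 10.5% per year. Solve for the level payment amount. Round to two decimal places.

Level ordinary annuity; solve FV = PMT × [((1+r)^n − 1)/r] for PMT.
Periodic rate r = 0.105 per year.
With n = 26: PMT = 5,000,000 / ([((1+r)^n − 1)/r]) = $42,305.60

$42,305.60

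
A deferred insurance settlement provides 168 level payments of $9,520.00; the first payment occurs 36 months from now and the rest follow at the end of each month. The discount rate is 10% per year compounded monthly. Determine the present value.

$642,500.40

Ordinary annuity of 168 payments, first payment at period 36.
Periodic rate r = 0.1/12 per month; n is counted in months.
The ordinary-annuity PV formula values the stream one period before the first payment (period 35); discount that back 35 periods:
PV₀ = 9,520 × [1 − (1+r)^−168] / r × (1+r)^−35 = $642,500.40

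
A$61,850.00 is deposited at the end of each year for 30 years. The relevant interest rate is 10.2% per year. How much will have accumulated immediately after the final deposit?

This is an ordinary annuity: 30 deposits of A$61,850.00 at the end of each year.
Periodic rate r = 0.102 per year.
FV = PMT × [((1+r)^n − 1)/r] = 61,850 × [(1+r)^30 − 1] / r = A$10,567,079.45

A$10,567,079.45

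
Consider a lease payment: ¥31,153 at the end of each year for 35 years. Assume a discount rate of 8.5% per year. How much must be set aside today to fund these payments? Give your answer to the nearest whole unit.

¥345,418

This is an ordinary annuity: 35 payments of ¥31,153 at the end of each year.
Periodic rate r = 0.085 per year.
PV = PMT × [(1 − (1+r)^−n)/r] = 31,153 × [1 − (1+r)^−35] / r = ¥345,418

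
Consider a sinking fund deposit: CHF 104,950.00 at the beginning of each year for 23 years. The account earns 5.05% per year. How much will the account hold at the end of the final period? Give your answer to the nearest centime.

This is an annuity due: 23 deposits of CHF 104,950.00 at the beginning of each year.
Periodic rate r = 0.0505 per year.
FV = PMT × [((1+r)^n − 1)/r] × (1+r) = 104,950 × [(1+r)^23 − 1] / r × (1+r) = CHF 4,596,312.85

CHF 4,596,312.85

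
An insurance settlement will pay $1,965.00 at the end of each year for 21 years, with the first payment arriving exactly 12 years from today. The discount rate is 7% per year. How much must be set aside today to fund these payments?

$10,115.59

Ordinary annuity of 21 payments, first payment at period 12.
Periodic rate r = 0.07 per year.
The ordinary-annuity PV formula values the stream one period before the first payment (period 11); discount that back 11 periods:
PV₀ = 1,965 × [1 − (1+r)^−21] / r × (1+r)^−11 = $10,115.59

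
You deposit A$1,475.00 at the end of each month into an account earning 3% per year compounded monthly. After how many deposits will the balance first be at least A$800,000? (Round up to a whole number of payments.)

Periodic rate r = 0.03/12 per month; n is counted in months.
Ordinary annuity FV: 800,000 = 1,475 × [((1+r)^n − 1)/r].
(1+r)^n = 1 + 800,000 × r / 1,475, so n = ln(1 + 800,000·r/1,475) / ln(1+r) = 343.20.
Round up to a whole number of payments: n = 344.

344 payments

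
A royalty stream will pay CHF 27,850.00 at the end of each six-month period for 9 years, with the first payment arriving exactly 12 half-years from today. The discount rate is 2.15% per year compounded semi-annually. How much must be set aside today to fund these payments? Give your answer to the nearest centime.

CHF 403,244.90

Ordinary annuity of 18 payments, first payment at period 12.
Periodic rate r = 0.0215/2 per half-year; n is counted in half-years.
The ordinary-annuity PV formula values the stream one period before the first payment (period 11); discount that back 11 periods:
PV₀ = 27,850 × [1 − (1+r)^−18] / r × (1+r)^−11 = CHF 403,244.90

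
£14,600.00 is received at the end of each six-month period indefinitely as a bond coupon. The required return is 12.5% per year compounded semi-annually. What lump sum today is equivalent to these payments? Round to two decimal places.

Periodic rate r = 0.125/2 per half-year.
Level perpetuity: PV = PMT / r = 14,600 / (0.125/2) = £233,600.00.

£233,600.00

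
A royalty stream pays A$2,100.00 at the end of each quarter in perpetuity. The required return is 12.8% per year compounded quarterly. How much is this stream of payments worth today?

Periodic rate r = 0.128/4 per quarter.
Level perpetuity: PV = PMT / r = 2,100 / (0.128/4) = A$65,625.00.

A$65,625.00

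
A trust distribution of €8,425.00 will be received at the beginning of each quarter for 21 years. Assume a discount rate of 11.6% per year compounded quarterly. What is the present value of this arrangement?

This is an annuity due: 84 payments of €8,425.00 at the beginning of each quarter.
Periodic rate r = 0.116/4 per quarter; n is counted in quarters.
PV = PMT × [(1 − (1+r)^−n)/r] × (1+r) = 8,425 × [1 − (1+r)^−84] / r × (1+r) = €271,859.30

€271,859.30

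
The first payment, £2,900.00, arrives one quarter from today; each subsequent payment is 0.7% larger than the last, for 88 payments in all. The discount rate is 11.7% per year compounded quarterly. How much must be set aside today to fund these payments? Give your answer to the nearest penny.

£111,290.18

Periodic rate r = 0.117/4 per quarter; n is counted in quarters.
Growing ordinary annuity: PV = PMT₁ × [1 − ((1+g)/(1+r))^n] / (r − g) = 2,900 × [1 − ((1+0.007)/(1+r))^88] / (r − 0.007) = £111,290.18.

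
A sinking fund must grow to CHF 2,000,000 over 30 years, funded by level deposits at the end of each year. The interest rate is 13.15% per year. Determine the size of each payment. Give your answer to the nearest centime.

CHF 6,624.02

Level ordinary annuity; solve FV = PMT × [((1+r)^n − 1)/r] for PMT.
Periodic rate r = 0.1315 per year.
With n = 30: PMT = 2,000,000 / ([((1+r)^n − 1)/r]) = CHF 6,624.02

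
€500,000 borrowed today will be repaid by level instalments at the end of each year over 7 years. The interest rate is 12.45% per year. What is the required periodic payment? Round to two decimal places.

€111,126.76

Level ordinary annuity; solve PV = PMT × [(1 − (1+r)^−n)/r] for PMT.
Periodic rate r = 0.1245 per year.
With n = 7: PMT = 500,000 / ([(1 − (1+r)^−n)/r]) = €111,126.76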